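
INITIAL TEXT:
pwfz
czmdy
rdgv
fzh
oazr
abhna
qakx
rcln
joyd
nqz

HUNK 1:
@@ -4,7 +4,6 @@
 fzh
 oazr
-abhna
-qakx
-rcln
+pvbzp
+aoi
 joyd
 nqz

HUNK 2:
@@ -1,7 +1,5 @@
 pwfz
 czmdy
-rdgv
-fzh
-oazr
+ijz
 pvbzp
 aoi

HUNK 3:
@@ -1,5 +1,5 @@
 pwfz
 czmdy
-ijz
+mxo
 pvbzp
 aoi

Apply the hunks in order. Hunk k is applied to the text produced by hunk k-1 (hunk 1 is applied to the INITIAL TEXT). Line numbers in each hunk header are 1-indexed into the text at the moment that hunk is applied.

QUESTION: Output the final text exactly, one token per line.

Hunk 1: at line 4 remove [abhna,qakx,rcln] add [pvbzp,aoi] -> 9 lines: pwfz czmdy rdgv fzh oazr pvbzp aoi joyd nqz
Hunk 2: at line 1 remove [rdgv,fzh,oazr] add [ijz] -> 7 lines: pwfz czmdy ijz pvbzp aoi joyd nqz
Hunk 3: at line 1 remove [ijz] add [mxo] -> 7 lines: pwfz czmdy mxo pvbzp aoi joyd nqz

Answer: pwfz
czmdy
mxo
pvbzp
aoi
joyd
nqz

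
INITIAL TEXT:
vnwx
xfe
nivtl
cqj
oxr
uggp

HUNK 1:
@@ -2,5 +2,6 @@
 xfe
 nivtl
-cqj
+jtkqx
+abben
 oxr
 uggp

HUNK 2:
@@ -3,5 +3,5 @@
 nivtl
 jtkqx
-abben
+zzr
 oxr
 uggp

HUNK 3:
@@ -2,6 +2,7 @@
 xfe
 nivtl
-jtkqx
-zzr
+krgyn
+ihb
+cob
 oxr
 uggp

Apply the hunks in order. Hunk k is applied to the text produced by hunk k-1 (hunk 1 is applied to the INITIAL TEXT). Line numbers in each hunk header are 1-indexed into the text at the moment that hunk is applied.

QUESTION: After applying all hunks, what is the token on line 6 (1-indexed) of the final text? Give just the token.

Hunk 1: at line 2 remove [cqj] add [jtkqx,abben] -> 7 lines: vnwx xfe nivtl jtkqx abben oxr uggp
Hunk 2: at line 3 remove [abben] add [zzr] -> 7 lines: vnwx xfe nivtl jtkqx zzr oxr uggp
Hunk 3: at line 2 remove [jtkqx,zzr] add [krgyn,ihb,cob] -> 8 lines: vnwx xfe nivtl krgyn ihb cob oxr uggp
Final line 6: cob

Answer: cob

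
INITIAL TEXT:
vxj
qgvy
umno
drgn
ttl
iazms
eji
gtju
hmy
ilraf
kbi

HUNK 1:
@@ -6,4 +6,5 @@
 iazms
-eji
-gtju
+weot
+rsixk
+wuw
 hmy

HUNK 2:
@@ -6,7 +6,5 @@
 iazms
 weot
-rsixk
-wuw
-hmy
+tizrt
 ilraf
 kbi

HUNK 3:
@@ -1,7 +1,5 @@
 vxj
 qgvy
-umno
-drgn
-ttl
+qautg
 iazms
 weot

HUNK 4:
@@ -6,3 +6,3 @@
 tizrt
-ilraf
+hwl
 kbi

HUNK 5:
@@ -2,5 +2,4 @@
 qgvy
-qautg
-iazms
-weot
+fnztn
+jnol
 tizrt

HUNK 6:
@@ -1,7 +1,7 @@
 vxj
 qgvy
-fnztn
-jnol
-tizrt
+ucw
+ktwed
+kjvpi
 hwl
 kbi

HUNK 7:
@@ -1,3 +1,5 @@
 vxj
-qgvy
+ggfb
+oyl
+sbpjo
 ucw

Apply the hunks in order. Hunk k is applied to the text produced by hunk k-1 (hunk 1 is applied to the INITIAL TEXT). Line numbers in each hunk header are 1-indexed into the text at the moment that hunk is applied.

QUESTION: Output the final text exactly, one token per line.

Hunk 1: at line 6 remove [eji,gtju] add [weot,rsixk,wuw] -> 12 lines: vxj qgvy umno drgn ttl iazms weot rsixk wuw hmy ilraf kbi
Hunk 2: at line 6 remove [rsixk,wuw,hmy] add [tizrt] -> 10 lines: vxj qgvy umno drgn ttl iazms weot tizrt ilraf kbi
Hunk 3: at line 1 remove [umno,drgn,ttl] add [qautg] -> 8 lines: vxj qgvy qautg iazms weot tizrt ilraf kbi
Hunk 4: at line 6 remove [ilraf] add [hwl] -> 8 lines: vxj qgvy qautg iazms weot tizrt hwl kbi
Hunk 5: at line 2 remove [qautg,iazms,weot] add [fnztn,jnol] -> 7 lines: vxj qgvy fnztn jnol tizrt hwl kbi
Hunk 6: at line 1 remove [fnztn,jnol,tizrt] add [ucw,ktwed,kjvpi] -> 7 lines: vxj qgvy ucw ktwed kjvpi hwl kbi
Hunk 7: at line 1 remove [qgvy] add [ggfb,oyl,sbpjo] -> 9 lines: vxj ggfb oyl sbpjo ucw ktwed kjvpi hwl kbi

Answer: vxj
ggfb
oyl
sbpjo
ucw
ktwed
kjvpi
hwl
kbi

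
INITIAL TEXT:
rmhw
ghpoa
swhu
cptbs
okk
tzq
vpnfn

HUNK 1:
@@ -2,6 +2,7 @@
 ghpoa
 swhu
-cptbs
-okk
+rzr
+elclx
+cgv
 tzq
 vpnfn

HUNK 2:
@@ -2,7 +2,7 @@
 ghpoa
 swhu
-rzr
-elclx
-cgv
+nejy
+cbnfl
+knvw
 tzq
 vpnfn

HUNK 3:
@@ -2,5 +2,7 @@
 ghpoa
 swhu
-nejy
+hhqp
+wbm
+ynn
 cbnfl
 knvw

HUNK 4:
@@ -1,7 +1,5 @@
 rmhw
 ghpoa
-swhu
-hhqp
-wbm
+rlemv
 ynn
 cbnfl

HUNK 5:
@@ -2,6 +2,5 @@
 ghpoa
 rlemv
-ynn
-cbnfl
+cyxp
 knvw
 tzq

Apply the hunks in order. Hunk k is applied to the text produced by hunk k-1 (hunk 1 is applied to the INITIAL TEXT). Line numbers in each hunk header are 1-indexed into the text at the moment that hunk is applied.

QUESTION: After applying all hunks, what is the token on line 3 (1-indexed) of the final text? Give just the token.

Answer: rlemv

Derivation:
Hunk 1: at line 2 remove [cptbs,okk] add [rzr,elclx,cgv] -> 8 lines: rmhw ghpoa swhu rzr elclx cgv tzq vpnfn
Hunk 2: at line 2 remove [rzr,elclx,cgv] add [nejy,cbnfl,knvw] -> 8 lines: rmhw ghpoa swhu nejy cbnfl knvw tzq vpnfn
Hunk 3: at line 2 remove [nejy] add [hhqp,wbm,ynn] -> 10 lines: rmhw ghpoa swhu hhqp wbm ynn cbnfl knvw tzq vpnfn
Hunk 4: at line 1 remove [swhu,hhqp,wbm] add [rlemv] -> 8 lines: rmhw ghpoa rlemv ynn cbnfl knvw tzq vpnfn
Hunk 5: at line 2 remove [ynn,cbnfl] add [cyxp] -> 7 lines: rmhw ghpoa rlemv cyxp knvw tzq vpnfn
Final line 3: rlemv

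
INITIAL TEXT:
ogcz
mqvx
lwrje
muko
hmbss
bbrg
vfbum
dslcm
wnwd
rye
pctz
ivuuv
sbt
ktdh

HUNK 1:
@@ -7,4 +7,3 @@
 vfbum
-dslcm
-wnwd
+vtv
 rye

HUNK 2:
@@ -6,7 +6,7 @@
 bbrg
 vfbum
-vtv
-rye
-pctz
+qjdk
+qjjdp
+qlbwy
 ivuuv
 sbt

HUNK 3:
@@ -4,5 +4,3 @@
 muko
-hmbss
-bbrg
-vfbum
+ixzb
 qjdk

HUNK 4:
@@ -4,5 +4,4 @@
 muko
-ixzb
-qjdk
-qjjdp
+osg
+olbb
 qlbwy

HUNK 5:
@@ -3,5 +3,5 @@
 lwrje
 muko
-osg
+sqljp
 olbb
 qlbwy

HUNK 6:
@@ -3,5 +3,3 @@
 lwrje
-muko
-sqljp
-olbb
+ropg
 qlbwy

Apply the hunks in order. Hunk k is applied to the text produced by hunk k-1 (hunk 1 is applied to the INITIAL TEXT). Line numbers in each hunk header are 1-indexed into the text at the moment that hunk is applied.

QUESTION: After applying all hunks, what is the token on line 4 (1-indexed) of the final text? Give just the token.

Answer: ropg

Derivation:
Hunk 1: at line 7 remove [dslcm,wnwd] add [vtv] -> 13 lines: ogcz mqvx lwrje muko hmbss bbrg vfbum vtv rye pctz ivuuv sbt ktdh
Hunk 2: at line 6 remove [vtv,rye,pctz] add [qjdk,qjjdp,qlbwy] -> 13 lines: ogcz mqvx lwrje muko hmbss bbrg vfbum qjdk qjjdp qlbwy ivuuv sbt ktdh
Hunk 3: at line 4 remove [hmbss,bbrg,vfbum] add [ixzb] -> 11 lines: ogcz mqvx lwrje muko ixzb qjdk qjjdp qlbwy ivuuv sbt ktdh
Hunk 4: at line 4 remove [ixzb,qjdk,qjjdp] add [osg,olbb] -> 10 lines: ogcz mqvx lwrje muko osg olbb qlbwy ivuuv sbt ktdh
Hunk 5: at line 3 remove [osg] add [sqljp] -> 10 lines: ogcz mqvx lwrje muko sqljp olbb qlbwy ivuuv sbt ktdh
Hunk 6: at line 3 remove [muko,sqljp,olbb] add [ropg] -> 8 lines: ogcz mqvx lwrje ropg qlbwy ivuuv sbt ktdh
Final line 4: ropg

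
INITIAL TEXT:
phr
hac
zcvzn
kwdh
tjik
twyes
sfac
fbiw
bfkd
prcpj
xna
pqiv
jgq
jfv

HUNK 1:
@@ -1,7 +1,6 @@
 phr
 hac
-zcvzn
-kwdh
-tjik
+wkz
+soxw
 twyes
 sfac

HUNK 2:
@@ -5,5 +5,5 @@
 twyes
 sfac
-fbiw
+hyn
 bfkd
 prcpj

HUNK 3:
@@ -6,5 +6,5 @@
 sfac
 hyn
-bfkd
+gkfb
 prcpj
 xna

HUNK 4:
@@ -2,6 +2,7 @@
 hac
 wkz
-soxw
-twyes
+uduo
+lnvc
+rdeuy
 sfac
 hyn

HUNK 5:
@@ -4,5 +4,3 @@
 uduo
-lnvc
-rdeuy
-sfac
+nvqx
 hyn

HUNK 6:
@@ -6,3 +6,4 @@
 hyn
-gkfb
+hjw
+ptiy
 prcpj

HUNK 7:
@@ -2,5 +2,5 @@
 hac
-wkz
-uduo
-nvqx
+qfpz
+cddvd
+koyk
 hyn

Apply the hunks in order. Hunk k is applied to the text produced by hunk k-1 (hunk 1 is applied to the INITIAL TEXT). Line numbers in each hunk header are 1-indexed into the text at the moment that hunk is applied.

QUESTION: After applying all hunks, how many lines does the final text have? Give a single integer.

Hunk 1: at line 1 remove [zcvzn,kwdh,tjik] add [wkz,soxw] -> 13 lines: phr hac wkz soxw twyes sfac fbiw bfkd prcpj xna pqiv jgq jfv
Hunk 2: at line 5 remove [fbiw] add [hyn] -> 13 lines: phr hac wkz soxw twyes sfac hyn bfkd prcpj xna pqiv jgq jfv
Hunk 3: at line 6 remove [bfkd] add [gkfb] -> 13 lines: phr hac wkz soxw twyes sfac hyn gkfb prcpj xna pqiv jgq jfv
Hunk 4: at line 2 remove [soxw,twyes] add [uduo,lnvc,rdeuy] -> 14 lines: phr hac wkz uduo lnvc rdeuy sfac hyn gkfb prcpj xna pqiv jgq jfv
Hunk 5: at line 4 remove [lnvc,rdeuy,sfac] add [nvqx] -> 12 lines: phr hac wkz uduo nvqx hyn gkfb prcpj xna pqiv jgq jfv
Hunk 6: at line 6 remove [gkfb] add [hjw,ptiy] -> 13 lines: phr hac wkz uduo nvqx hyn hjw ptiy prcpj xna pqiv jgq jfv
Hunk 7: at line 2 remove [wkz,uduo,nvqx] add [qfpz,cddvd,koyk] -> 13 lines: phr hac qfpz cddvd koyk hyn hjw ptiy prcpj xna pqiv jgq jfv
Final line count: 13

Answer: 13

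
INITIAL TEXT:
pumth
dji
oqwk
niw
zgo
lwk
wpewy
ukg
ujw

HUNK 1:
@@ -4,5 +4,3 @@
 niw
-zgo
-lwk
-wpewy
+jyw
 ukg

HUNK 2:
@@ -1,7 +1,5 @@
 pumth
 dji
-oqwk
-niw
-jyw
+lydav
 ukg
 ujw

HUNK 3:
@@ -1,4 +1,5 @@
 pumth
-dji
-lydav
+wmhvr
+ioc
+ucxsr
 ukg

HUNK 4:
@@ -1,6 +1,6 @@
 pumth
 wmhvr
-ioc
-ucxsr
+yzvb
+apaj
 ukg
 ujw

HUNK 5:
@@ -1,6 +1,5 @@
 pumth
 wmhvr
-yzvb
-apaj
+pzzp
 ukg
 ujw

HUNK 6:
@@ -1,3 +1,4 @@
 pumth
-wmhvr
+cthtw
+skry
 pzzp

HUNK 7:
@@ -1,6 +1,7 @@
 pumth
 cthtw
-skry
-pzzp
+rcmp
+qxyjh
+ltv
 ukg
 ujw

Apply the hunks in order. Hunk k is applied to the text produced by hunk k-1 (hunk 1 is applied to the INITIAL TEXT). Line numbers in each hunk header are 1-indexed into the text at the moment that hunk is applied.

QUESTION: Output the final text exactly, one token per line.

Answer: pumth
cthtw
rcmp
qxyjh
ltv
ukg
ujw

Derivation:
Hunk 1: at line 4 remove [zgo,lwk,wpewy] add [jyw] -> 7 lines: pumth dji oqwk niw jyw ukg ujw
Hunk 2: at line 1 remove [oqwk,niw,jyw] add [lydav] -> 5 lines: pumth dji lydav ukg ujw
Hunk 3: at line 1 remove [dji,lydav] add [wmhvr,ioc,ucxsr] -> 6 lines: pumth wmhvr ioc ucxsr ukg ujw
Hunk 4: at line 1 remove [ioc,ucxsr] add [yzvb,apaj] -> 6 lines: pumth wmhvr yzvb apaj ukg ujw
Hunk 5: at line 1 remove [yzvb,apaj] add [pzzp] -> 5 lines: pumth wmhvr pzzp ukg ujw
Hunk 6: at line 1 remove [wmhvr] add [cthtw,skry] -> 6 lines: pumth cthtw skry pzzp ukg ujw
Hunk 7: at line 1 remove [skry,pzzp] add [rcmp,qxyjh,ltv] -> 7 lines: pumth cthtw rcmp qxyjh ltv ukg ujw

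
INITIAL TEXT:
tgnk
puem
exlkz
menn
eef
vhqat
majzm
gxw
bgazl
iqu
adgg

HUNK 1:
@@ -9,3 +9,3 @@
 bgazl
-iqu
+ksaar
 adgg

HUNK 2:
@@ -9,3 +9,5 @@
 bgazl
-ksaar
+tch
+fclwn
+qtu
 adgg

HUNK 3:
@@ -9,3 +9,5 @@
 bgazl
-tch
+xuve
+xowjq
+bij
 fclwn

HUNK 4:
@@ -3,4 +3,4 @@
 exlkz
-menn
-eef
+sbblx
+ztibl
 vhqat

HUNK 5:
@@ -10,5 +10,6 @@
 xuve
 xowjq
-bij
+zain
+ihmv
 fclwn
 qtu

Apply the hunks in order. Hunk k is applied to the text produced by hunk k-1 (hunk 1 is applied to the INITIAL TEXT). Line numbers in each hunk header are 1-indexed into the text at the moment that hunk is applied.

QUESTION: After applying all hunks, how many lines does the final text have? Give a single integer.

Answer: 16

Derivation:
Hunk 1: at line 9 remove [iqu] add [ksaar] -> 11 lines: tgnk puem exlkz menn eef vhqat majzm gxw bgazl ksaar adgg
Hunk 2: at line 9 remove [ksaar] add [tch,fclwn,qtu] -> 13 lines: tgnk puem exlkz menn eef vhqat majzm gxw bgazl tch fclwn qtu adgg
Hunk 3: at line 9 remove [tch] add [xuve,xowjq,bij] -> 15 lines: tgnk puem exlkz menn eef vhqat majzm gxw bgazl xuve xowjq bij fclwn qtu adgg
Hunk 4: at line 3 remove [menn,eef] add [sbblx,ztibl] -> 15 lines: tgnk puem exlkz sbblx ztibl vhqat majzm gxw bgazl xuve xowjq bij fclwn qtu adgg
Hunk 5: at line 10 remove [bij] add [zain,ihmv] -> 16 lines: tgnk puem exlkz sbblx ztibl vhqat majzm gxw bgazl xuve xowjq zain ihmv fclwn qtu adgg
Final line count: 16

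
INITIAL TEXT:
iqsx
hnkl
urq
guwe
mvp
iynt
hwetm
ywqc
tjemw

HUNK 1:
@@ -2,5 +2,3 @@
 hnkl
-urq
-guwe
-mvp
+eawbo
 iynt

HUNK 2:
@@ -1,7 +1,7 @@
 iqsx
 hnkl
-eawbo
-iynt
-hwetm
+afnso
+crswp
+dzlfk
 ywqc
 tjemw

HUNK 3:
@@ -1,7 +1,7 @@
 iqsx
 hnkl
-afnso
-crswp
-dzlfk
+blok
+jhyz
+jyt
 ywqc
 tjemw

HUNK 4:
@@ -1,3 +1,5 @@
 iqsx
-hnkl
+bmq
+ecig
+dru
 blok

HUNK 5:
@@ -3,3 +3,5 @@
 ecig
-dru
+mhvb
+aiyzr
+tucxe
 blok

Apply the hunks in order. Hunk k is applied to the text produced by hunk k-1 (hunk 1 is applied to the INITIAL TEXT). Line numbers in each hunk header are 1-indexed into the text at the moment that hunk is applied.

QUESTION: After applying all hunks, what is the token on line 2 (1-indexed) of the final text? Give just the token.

Answer: bmq

Derivation:
Hunk 1: at line 2 remove [urq,guwe,mvp] add [eawbo] -> 7 lines: iqsx hnkl eawbo iynt hwetm ywqc tjemw
Hunk 2: at line 1 remove [eawbo,iynt,hwetm] add [afnso,crswp,dzlfk] -> 7 lines: iqsx hnkl afnso crswp dzlfk ywqc tjemw
Hunk 3: at line 1 remove [afnso,crswp,dzlfk] add [blok,jhyz,jyt] -> 7 lines: iqsx hnkl blok jhyz jyt ywqc tjemw
Hunk 4: at line 1 remove [hnkl] add [bmq,ecig,dru] -> 9 lines: iqsx bmq ecig dru blok jhyz jyt ywqc tjemw
Hunk 5: at line 3 remove [dru] add [mhvb,aiyzr,tucxe] -> 11 lines: iqsx bmq ecig mhvb aiyzr tucxe blok jhyz jyt ywqc tjemw
Final line 2: bmq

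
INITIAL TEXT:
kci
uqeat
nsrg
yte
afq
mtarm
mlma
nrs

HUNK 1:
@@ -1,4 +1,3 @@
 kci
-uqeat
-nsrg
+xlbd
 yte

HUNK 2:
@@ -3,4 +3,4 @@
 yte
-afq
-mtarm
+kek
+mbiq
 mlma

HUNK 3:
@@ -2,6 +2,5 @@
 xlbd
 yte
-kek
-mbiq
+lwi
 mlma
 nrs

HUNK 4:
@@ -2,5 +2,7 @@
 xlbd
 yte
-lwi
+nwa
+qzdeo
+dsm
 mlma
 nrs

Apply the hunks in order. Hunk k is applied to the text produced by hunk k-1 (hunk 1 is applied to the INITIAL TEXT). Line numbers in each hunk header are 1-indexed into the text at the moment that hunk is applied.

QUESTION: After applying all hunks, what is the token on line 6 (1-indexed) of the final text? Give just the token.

Hunk 1: at line 1 remove [uqeat,nsrg] add [xlbd] -> 7 lines: kci xlbd yte afq mtarm mlma nrs
Hunk 2: at line 3 remove [afq,mtarm] add [kek,mbiq] -> 7 lines: kci xlbd yte kek mbiq mlma nrs
Hunk 3: at line 2 remove [kek,mbiq] add [lwi] -> 6 lines: kci xlbd yte lwi mlma nrs
Hunk 4: at line 2 remove [lwi] add [nwa,qzdeo,dsm] -> 8 lines: kci xlbd yte nwa qzdeo dsm mlma nrs
Final line 6: dsm

Answer: dsm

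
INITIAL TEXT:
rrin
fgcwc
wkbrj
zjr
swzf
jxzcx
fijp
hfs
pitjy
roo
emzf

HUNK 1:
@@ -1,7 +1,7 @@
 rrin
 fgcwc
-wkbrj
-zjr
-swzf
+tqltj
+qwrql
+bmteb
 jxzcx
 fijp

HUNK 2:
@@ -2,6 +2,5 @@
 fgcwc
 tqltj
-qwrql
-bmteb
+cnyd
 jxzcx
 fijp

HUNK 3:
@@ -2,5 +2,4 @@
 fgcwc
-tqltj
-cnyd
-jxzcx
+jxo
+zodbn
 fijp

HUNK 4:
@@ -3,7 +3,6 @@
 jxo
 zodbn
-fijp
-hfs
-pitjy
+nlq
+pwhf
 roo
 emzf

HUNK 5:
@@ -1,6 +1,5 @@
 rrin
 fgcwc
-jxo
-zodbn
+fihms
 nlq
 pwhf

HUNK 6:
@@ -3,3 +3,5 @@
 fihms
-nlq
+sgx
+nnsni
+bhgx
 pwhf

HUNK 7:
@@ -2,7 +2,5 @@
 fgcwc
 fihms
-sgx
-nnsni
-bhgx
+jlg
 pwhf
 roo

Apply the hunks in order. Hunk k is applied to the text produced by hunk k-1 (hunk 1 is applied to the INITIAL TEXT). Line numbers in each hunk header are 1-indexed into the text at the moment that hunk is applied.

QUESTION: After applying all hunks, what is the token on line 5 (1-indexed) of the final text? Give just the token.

Hunk 1: at line 1 remove [wkbrj,zjr,swzf] add [tqltj,qwrql,bmteb] -> 11 lines: rrin fgcwc tqltj qwrql bmteb jxzcx fijp hfs pitjy roo emzf
Hunk 2: at line 2 remove [qwrql,bmteb] add [cnyd] -> 10 lines: rrin fgcwc tqltj cnyd jxzcx fijp hfs pitjy roo emzf
Hunk 3: at line 2 remove [tqltj,cnyd,jxzcx] add [jxo,zodbn] -> 9 lines: rrin fgcwc jxo zodbn fijp hfs pitjy roo emzf
Hunk 4: at line 3 remove [fijp,hfs,pitjy] add [nlq,pwhf] -> 8 lines: rrin fgcwc jxo zodbn nlq pwhf roo emzf
Hunk 5: at line 1 remove [jxo,zodbn] add [fihms] -> 7 lines: rrin fgcwc fihms nlq pwhf roo emzf
Hunk 6: at line 3 remove [nlq] add [sgx,nnsni,bhgx] -> 9 lines: rrin fgcwc fihms sgx nnsni bhgx pwhf roo emzf
Hunk 7: at line 2 remove [sgx,nnsni,bhgx] add [jlg] -> 7 lines: rrin fgcwc fihms jlg pwhf roo emzf
Final line 5: pwhf

Answer: pwhf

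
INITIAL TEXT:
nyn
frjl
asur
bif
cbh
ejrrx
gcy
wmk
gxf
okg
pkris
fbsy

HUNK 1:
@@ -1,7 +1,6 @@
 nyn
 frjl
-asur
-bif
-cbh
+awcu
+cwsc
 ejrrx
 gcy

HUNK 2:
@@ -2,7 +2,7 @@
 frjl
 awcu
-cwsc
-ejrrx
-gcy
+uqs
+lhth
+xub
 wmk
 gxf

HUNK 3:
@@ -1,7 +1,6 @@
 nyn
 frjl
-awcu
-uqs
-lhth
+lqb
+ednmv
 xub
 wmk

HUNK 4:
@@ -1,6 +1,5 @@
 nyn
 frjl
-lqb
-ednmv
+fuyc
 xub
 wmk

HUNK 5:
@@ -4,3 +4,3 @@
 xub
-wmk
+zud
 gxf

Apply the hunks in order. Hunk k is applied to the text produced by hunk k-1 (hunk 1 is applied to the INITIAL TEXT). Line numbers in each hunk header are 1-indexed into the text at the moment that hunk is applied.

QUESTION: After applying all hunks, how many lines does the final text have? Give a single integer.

Hunk 1: at line 1 remove [asur,bif,cbh] add [awcu,cwsc] -> 11 lines: nyn frjl awcu cwsc ejrrx gcy wmk gxf okg pkris fbsy
Hunk 2: at line 2 remove [cwsc,ejrrx,gcy] add [uqs,lhth,xub] -> 11 lines: nyn frjl awcu uqs lhth xub wmk gxf okg pkris fbsy
Hunk 3: at line 1 remove [awcu,uqs,lhth] add [lqb,ednmv] -> 10 lines: nyn frjl lqb ednmv xub wmk gxf okg pkris fbsy
Hunk 4: at line 1 remove [lqb,ednmv] add [fuyc] -> 9 lines: nyn frjl fuyc xub wmk gxf okg pkris fbsy
Hunk 5: at line 4 remove [wmk] add [zud] -> 9 lines: nyn frjl fuyc xub zud gxf okg pkris fbsy
Final line count: 9

Answer: 9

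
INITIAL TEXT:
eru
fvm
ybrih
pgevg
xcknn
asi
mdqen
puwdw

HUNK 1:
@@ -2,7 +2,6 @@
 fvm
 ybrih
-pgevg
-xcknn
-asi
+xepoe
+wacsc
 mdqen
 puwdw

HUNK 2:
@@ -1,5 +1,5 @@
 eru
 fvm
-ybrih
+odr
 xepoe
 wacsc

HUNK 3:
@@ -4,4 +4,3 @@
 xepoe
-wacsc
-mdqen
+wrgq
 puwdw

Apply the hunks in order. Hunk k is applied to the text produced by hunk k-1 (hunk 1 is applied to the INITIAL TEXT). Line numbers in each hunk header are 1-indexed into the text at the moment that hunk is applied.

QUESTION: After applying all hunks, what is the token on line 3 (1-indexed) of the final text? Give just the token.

Answer: odr

Derivation:
Hunk 1: at line 2 remove [pgevg,xcknn,asi] add [xepoe,wacsc] -> 7 lines: eru fvm ybrih xepoe wacsc mdqen puwdw
Hunk 2: at line 1 remove [ybrih] add [odr] -> 7 lines: eru fvm odr xepoe wacsc mdqen puwdw
Hunk 3: at line 4 remove [wacsc,mdqen] add [wrgq] -> 6 lines: eru fvm odr xepoe wrgq puwdw
Final line 3: odr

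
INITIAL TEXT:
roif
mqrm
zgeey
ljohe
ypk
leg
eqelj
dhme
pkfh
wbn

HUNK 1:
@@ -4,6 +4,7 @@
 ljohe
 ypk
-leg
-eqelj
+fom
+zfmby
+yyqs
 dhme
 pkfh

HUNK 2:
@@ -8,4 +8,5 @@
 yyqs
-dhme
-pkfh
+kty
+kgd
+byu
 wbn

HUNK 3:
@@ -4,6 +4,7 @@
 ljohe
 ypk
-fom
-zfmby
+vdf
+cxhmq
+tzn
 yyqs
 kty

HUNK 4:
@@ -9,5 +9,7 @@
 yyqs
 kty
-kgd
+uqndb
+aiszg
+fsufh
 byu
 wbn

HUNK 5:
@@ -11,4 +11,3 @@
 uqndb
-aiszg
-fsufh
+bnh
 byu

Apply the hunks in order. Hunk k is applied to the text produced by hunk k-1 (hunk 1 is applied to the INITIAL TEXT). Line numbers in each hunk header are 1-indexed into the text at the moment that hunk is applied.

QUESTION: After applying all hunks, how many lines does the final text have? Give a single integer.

Hunk 1: at line 4 remove [leg,eqelj] add [fom,zfmby,yyqs] -> 11 lines: roif mqrm zgeey ljohe ypk fom zfmby yyqs dhme pkfh wbn
Hunk 2: at line 8 remove [dhme,pkfh] add [kty,kgd,byu] -> 12 lines: roif mqrm zgeey ljohe ypk fom zfmby yyqs kty kgd byu wbn
Hunk 3: at line 4 remove [fom,zfmby] add [vdf,cxhmq,tzn] -> 13 lines: roif mqrm zgeey ljohe ypk vdf cxhmq tzn yyqs kty kgd byu wbn
Hunk 4: at line 9 remove [kgd] add [uqndb,aiszg,fsufh] -> 15 lines: roif mqrm zgeey ljohe ypk vdf cxhmq tzn yyqs kty uqndb aiszg fsufh byu wbn
Hunk 5: at line 11 remove [aiszg,fsufh] add [bnh] -> 14 lines: roif mqrm zgeey ljohe ypk vdf cxhmq tzn yyqs kty uqndb bnh byu wbn
Final line count: 14

Answer: 14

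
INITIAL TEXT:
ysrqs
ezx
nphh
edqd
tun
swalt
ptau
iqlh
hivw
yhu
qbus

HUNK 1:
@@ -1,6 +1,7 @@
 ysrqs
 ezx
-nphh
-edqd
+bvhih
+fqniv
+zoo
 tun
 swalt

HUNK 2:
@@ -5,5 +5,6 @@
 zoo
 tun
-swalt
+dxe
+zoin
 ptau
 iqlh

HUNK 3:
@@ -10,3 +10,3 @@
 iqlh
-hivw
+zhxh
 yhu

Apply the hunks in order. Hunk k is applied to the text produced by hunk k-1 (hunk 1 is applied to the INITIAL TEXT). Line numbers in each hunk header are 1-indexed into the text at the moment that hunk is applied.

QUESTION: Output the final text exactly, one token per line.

Answer: ysrqs
ezx
bvhih
fqniv
zoo
tun
dxe
zoin
ptau
iqlh
zhxh
yhu
qbus

Derivation:
Hunk 1: at line 1 remove [nphh,edqd] add [bvhih,fqniv,zoo] -> 12 lines: ysrqs ezx bvhih fqniv zoo tun swalt ptau iqlh hivw yhu qbus
Hunk 2: at line 5 remove [swalt] add [dxe,zoin] -> 13 lines: ysrqs ezx bvhih fqniv zoo tun dxe zoin ptau iqlh hivw yhu qbus
Hunk 3: at line 10 remove [hivw] add [zhxh] -> 13 lines: ysrqs ezx bvhih fqniv zoo tun dxe zoin ptau iqlh zhxh yhu qbus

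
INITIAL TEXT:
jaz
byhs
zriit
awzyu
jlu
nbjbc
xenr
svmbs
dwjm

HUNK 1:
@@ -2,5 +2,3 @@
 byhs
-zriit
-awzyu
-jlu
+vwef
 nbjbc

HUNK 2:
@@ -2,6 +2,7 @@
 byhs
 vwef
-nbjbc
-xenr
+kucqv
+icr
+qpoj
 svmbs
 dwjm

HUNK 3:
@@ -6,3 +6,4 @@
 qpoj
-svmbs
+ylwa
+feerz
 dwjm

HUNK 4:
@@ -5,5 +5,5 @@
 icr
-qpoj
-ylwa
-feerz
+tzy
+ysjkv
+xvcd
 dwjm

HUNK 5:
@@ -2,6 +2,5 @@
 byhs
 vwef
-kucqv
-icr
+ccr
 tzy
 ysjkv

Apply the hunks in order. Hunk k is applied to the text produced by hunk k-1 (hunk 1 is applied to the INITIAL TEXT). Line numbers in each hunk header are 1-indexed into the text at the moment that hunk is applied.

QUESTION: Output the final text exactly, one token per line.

Answer: jaz
byhs
vwef
ccr
tzy
ysjkv
xvcd
dwjm

Derivation:
Hunk 1: at line 2 remove [zriit,awzyu,jlu] add [vwef] -> 7 lines: jaz byhs vwef nbjbc xenr svmbs dwjm
Hunk 2: at line 2 remove [nbjbc,xenr] add [kucqv,icr,qpoj] -> 8 lines: jaz byhs vwef kucqv icr qpoj svmbs dwjm
Hunk 3: at line 6 remove [svmbs] add [ylwa,feerz] -> 9 lines: jaz byhs vwef kucqv icr qpoj ylwa feerz dwjm
Hunk 4: at line 5 remove [qpoj,ylwa,feerz] add [tzy,ysjkv,xvcd] -> 9 lines: jaz byhs vwef kucqv icr tzy ysjkv xvcd dwjm
Hunk 5: at line 2 remove [kucqv,icr] add [ccr] -> 8 lines: jaz byhs vwef ccr tzy ysjkv xvcd dwjm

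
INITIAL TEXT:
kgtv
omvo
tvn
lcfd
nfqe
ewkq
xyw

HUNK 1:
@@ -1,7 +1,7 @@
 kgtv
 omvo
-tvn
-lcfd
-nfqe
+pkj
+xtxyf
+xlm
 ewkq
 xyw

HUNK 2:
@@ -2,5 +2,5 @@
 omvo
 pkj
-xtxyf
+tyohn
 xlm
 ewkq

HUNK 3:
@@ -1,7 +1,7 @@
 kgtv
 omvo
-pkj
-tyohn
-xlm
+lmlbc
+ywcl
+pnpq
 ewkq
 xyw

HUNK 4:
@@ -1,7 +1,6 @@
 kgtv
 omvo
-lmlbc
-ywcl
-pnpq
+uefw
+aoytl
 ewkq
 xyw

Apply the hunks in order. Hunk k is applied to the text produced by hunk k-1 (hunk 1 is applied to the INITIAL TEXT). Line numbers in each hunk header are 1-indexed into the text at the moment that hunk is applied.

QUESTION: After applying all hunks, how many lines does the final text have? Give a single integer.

Hunk 1: at line 1 remove [tvn,lcfd,nfqe] add [pkj,xtxyf,xlm] -> 7 lines: kgtv omvo pkj xtxyf xlm ewkq xyw
Hunk 2: at line 2 remove [xtxyf] add [tyohn] -> 7 lines: kgtv omvo pkj tyohn xlm ewkq xyw
Hunk 3: at line 1 remove [pkj,tyohn,xlm] add [lmlbc,ywcl,pnpq] -> 7 lines: kgtv omvo lmlbc ywcl pnpq ewkq xyw
Hunk 4: at line 1 remove [lmlbc,ywcl,pnpq] add [uefw,aoytl] -> 6 lines: kgtv omvo uefw aoytl ewkq xyw
Final line count: 6

Answer: 6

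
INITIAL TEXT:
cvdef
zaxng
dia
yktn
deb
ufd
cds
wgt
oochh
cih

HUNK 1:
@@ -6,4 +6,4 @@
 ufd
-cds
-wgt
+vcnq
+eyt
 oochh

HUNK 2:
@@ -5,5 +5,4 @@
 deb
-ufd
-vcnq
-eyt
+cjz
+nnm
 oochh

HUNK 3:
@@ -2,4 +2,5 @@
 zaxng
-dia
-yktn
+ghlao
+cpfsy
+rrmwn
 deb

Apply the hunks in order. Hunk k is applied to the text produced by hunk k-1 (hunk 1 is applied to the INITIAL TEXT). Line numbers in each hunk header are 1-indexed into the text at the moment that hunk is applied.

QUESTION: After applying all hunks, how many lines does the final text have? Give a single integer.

Hunk 1: at line 6 remove [cds,wgt] add [vcnq,eyt] -> 10 lines: cvdef zaxng dia yktn deb ufd vcnq eyt oochh cih
Hunk 2: at line 5 remove [ufd,vcnq,eyt] add [cjz,nnm] -> 9 lines: cvdef zaxng dia yktn deb cjz nnm oochh cih
Hunk 3: at line 2 remove [dia,yktn] add [ghlao,cpfsy,rrmwn] -> 10 lines: cvdef zaxng ghlao cpfsy rrmwn deb cjz nnm oochh cih
Final line count: 10

Answer: 10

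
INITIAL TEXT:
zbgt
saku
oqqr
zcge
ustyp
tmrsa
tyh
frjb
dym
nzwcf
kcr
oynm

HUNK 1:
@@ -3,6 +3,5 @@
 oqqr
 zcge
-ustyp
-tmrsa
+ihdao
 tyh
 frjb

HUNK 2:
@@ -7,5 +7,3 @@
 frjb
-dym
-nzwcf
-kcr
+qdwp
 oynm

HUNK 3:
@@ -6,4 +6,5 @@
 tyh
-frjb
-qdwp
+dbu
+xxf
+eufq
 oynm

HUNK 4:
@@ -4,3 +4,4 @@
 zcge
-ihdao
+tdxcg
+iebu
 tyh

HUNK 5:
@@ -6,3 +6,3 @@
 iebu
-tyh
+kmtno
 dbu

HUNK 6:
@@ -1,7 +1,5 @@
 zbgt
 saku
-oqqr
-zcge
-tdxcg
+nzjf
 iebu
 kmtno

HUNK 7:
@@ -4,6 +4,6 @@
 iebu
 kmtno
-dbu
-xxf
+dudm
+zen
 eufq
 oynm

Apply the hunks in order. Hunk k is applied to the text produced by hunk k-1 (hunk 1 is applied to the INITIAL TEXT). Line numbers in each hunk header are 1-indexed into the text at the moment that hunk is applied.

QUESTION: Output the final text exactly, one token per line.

Hunk 1: at line 3 remove [ustyp,tmrsa] add [ihdao] -> 11 lines: zbgt saku oqqr zcge ihdao tyh frjb dym nzwcf kcr oynm
Hunk 2: at line 7 remove [dym,nzwcf,kcr] add [qdwp] -> 9 lines: zbgt saku oqqr zcge ihdao tyh frjb qdwp oynm
Hunk 3: at line 6 remove [frjb,qdwp] add [dbu,xxf,eufq] -> 10 lines: zbgt saku oqqr zcge ihdao tyh dbu xxf eufq oynm
Hunk 4: at line 4 remove [ihdao] add [tdxcg,iebu] -> 11 lines: zbgt saku oqqr zcge tdxcg iebu tyh dbu xxf eufq oynm
Hunk 5: at line 6 remove [tyh] add [kmtno] -> 11 lines: zbgt saku oqqr zcge tdxcg iebu kmtno dbu xxf eufq oynm
Hunk 6: at line 1 remove [oqqr,zcge,tdxcg] add [nzjf] -> 9 lines: zbgt saku nzjf iebu kmtno dbu xxf eufq oynm
Hunk 7: at line 4 remove [dbu,xxf] add [dudm,zen] -> 9 lines: zbgt saku nzjf iebu kmtno dudm zen eufq oynm

Answer: zbgt
saku
nzjf
iebu
kmtno
dudm
zen
eufq
oynm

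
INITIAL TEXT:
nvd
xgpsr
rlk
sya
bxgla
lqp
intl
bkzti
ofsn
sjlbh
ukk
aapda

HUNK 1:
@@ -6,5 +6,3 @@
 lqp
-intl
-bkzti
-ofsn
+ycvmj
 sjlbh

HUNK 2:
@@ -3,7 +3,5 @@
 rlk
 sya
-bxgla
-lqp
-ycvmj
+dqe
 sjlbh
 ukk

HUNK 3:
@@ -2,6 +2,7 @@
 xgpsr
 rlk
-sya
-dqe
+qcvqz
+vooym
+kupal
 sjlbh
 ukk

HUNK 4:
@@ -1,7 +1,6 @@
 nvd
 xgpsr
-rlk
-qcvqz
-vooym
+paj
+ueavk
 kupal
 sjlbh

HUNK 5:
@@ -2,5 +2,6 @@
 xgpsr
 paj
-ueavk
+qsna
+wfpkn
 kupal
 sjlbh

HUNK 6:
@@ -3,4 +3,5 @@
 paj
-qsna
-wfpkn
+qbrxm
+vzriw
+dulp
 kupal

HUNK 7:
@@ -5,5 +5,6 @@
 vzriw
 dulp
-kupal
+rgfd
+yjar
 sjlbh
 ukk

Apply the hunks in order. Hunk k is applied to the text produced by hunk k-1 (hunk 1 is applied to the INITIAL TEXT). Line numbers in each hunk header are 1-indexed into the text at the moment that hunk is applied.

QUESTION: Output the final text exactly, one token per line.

Answer: nvd
xgpsr
paj
qbrxm
vzriw
dulp
rgfd
yjar
sjlbh
ukk
aapda

Derivation:
Hunk 1: at line 6 remove [intl,bkzti,ofsn] add [ycvmj] -> 10 lines: nvd xgpsr rlk sya bxgla lqp ycvmj sjlbh ukk aapda
Hunk 2: at line 3 remove [bxgla,lqp,ycvmj] add [dqe] -> 8 lines: nvd xgpsr rlk sya dqe sjlbh ukk aapda
Hunk 3: at line 2 remove [sya,dqe] add [qcvqz,vooym,kupal] -> 9 lines: nvd xgpsr rlk qcvqz vooym kupal sjlbh ukk aapda
Hunk 4: at line 1 remove [rlk,qcvqz,vooym] add [paj,ueavk] -> 8 lines: nvd xgpsr paj ueavk kupal sjlbh ukk aapda
Hunk 5: at line 2 remove [ueavk] add [qsna,wfpkn] -> 9 lines: nvd xgpsr paj qsna wfpkn kupal sjlbh ukk aapda
Hunk 6: at line 3 remove [qsna,wfpkn] add [qbrxm,vzriw,dulp] -> 10 lines: nvd xgpsr paj qbrxm vzriw dulp kupal sjlbh ukk aapda
Hunk 7: at line 5 remove [kupal] add [rgfd,yjar] -> 11 lines: nvd xgpsr paj qbrxm vzriw dulp rgfd yjar sjlbh ukk aapda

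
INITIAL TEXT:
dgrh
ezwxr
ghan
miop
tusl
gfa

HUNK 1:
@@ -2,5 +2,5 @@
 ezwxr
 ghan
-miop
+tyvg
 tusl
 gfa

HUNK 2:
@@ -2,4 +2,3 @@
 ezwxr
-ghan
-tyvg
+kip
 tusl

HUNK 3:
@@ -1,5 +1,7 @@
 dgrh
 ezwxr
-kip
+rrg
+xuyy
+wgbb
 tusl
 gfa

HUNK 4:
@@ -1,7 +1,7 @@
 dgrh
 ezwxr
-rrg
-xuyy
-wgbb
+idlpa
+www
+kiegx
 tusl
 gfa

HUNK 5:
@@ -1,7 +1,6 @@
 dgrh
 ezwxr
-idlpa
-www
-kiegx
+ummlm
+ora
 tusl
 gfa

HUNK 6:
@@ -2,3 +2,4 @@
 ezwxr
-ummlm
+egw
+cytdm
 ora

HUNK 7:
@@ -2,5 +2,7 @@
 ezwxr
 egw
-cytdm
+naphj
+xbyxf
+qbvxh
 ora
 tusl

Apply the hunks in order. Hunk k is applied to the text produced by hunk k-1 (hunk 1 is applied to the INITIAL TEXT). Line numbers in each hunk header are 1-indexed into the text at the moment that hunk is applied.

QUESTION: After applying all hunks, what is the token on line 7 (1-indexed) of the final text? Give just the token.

Hunk 1: at line 2 remove [miop] add [tyvg] -> 6 lines: dgrh ezwxr ghan tyvg tusl gfa
Hunk 2: at line 2 remove [ghan,tyvg] add [kip] -> 5 lines: dgrh ezwxr kip tusl gfa
Hunk 3: at line 1 remove [kip] add [rrg,xuyy,wgbb] -> 7 lines: dgrh ezwxr rrg xuyy wgbb tusl gfa
Hunk 4: at line 1 remove [rrg,xuyy,wgbb] add [idlpa,www,kiegx] -> 7 lines: dgrh ezwxr idlpa www kiegx tusl gfa
Hunk 5: at line 1 remove [idlpa,www,kiegx] add [ummlm,ora] -> 6 lines: dgrh ezwxr ummlm ora tusl gfa
Hunk 6: at line 2 remove [ummlm] add [egw,cytdm] -> 7 lines: dgrh ezwxr egw cytdm ora tusl gfa
Hunk 7: at line 2 remove [cytdm] add [naphj,xbyxf,qbvxh] -> 9 lines: dgrh ezwxr egw naphj xbyxf qbvxh ora tusl gfa
Final line 7: ora

Answer: ora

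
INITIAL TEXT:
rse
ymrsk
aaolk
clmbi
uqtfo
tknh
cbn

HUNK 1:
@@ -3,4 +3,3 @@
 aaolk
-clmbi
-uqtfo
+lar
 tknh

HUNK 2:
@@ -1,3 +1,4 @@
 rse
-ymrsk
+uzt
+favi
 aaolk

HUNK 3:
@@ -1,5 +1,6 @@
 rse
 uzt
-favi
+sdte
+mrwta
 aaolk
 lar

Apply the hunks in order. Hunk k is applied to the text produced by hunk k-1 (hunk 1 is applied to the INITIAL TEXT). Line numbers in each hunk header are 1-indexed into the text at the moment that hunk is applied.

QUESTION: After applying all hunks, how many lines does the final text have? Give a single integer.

Answer: 8

Derivation:
Hunk 1: at line 3 remove [clmbi,uqtfo] add [lar] -> 6 lines: rse ymrsk aaolk lar tknh cbn
Hunk 2: at line 1 remove [ymrsk] add [uzt,favi] -> 7 lines: rse uzt favi aaolk lar tknh cbn
Hunk 3: at line 1 remove [favi] add [sdte,mrwta] -> 8 lines: rse uzt sdte mrwta aaolk lar tknh cbn
Final line count: 8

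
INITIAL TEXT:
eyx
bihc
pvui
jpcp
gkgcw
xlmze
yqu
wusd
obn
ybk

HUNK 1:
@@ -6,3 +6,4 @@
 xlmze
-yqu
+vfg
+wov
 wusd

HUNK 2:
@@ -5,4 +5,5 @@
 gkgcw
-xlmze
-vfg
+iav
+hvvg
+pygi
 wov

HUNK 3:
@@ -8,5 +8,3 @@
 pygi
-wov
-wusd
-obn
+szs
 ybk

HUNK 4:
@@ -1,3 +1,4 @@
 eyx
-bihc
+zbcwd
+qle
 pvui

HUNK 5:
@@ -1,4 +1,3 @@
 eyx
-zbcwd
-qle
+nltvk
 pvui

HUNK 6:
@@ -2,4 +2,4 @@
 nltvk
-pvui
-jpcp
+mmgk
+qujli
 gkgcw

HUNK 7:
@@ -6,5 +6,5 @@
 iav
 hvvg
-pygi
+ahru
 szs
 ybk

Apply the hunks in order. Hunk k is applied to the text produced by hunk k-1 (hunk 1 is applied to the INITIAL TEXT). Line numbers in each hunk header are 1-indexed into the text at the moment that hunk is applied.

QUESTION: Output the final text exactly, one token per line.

Hunk 1: at line 6 remove [yqu] add [vfg,wov] -> 11 lines: eyx bihc pvui jpcp gkgcw xlmze vfg wov wusd obn ybk
Hunk 2: at line 5 remove [xlmze,vfg] add [iav,hvvg,pygi] -> 12 lines: eyx bihc pvui jpcp gkgcw iav hvvg pygi wov wusd obn ybk
Hunk 3: at line 8 remove [wov,wusd,obn] add [szs] -> 10 lines: eyx bihc pvui jpcp gkgcw iav hvvg pygi szs ybk
Hunk 4: at line 1 remove [bihc] add [zbcwd,qle] -> 11 lines: eyx zbcwd qle pvui jpcp gkgcw iav hvvg pygi szs ybk
Hunk 5: at line 1 remove [zbcwd,qle] add [nltvk] -> 10 lines: eyx nltvk pvui jpcp gkgcw iav hvvg pygi szs ybk
Hunk 6: at line 2 remove [pvui,jpcp] add [mmgk,qujli] -> 10 lines: eyx nltvk mmgk qujli gkgcw iav hvvg pygi szs ybk
Hunk 7: at line 6 remove [pygi] add [ahru] -> 10 lines: eyx nltvk mmgk qujli gkgcw iav hvvg ahru szs ybk

Answer: eyx
nltvk
mmgk
qujli
gkgcw
iav
hvvg
ahru
szs
ybk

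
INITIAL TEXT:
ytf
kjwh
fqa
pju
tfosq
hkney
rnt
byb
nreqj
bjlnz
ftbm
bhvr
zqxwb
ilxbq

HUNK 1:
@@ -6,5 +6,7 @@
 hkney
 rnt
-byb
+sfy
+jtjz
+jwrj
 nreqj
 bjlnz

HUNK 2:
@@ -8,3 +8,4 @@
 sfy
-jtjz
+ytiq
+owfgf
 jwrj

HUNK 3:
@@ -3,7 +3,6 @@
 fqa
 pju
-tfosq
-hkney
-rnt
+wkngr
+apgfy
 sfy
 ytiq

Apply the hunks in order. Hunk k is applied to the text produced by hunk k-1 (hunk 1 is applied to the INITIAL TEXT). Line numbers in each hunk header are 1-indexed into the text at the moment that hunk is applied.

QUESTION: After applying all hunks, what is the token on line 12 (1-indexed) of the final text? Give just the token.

Answer: bjlnz

Derivation:
Hunk 1: at line 6 remove [byb] add [sfy,jtjz,jwrj] -> 16 lines: ytf kjwh fqa pju tfosq hkney rnt sfy jtjz jwrj nreqj bjlnz ftbm bhvr zqxwb ilxbq
Hunk 2: at line 8 remove [jtjz] add [ytiq,owfgf] -> 17 lines: ytf kjwh fqa pju tfosq hkney rnt sfy ytiq owfgf jwrj nreqj bjlnz ftbm bhvr zqxwb ilxbq
Hunk 3: at line 3 remove [tfosq,hkney,rnt] add [wkngr,apgfy] -> 16 lines: ytf kjwh fqa pju wkngr apgfy sfy ytiq owfgf jwrj nreqj bjlnz ftbm bhvr zqxwb ilxbq
Final line 12: bjlnz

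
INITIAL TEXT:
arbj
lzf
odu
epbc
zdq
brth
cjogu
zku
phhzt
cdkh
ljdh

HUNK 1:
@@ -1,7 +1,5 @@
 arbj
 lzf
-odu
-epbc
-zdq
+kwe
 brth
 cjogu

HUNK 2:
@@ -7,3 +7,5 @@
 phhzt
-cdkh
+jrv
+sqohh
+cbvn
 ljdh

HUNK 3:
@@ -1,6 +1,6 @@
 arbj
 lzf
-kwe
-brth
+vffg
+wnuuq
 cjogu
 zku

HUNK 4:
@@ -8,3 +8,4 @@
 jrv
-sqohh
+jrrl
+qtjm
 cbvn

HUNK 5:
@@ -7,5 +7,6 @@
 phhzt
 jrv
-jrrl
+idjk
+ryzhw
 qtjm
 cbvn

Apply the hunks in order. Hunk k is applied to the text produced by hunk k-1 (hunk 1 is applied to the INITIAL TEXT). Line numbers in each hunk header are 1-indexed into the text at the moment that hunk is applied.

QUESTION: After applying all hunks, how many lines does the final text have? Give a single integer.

Hunk 1: at line 1 remove [odu,epbc,zdq] add [kwe] -> 9 lines: arbj lzf kwe brth cjogu zku phhzt cdkh ljdh
Hunk 2: at line 7 remove [cdkh] add [jrv,sqohh,cbvn] -> 11 lines: arbj lzf kwe brth cjogu zku phhzt jrv sqohh cbvn ljdh
Hunk 3: at line 1 remove [kwe,brth] add [vffg,wnuuq] -> 11 lines: arbj lzf vffg wnuuq cjogu zku phhzt jrv sqohh cbvn ljdh
Hunk 4: at line 8 remove [sqohh] add [jrrl,qtjm] -> 12 lines: arbj lzf vffg wnuuq cjogu zku phhzt jrv jrrl qtjm cbvn ljdh
Hunk 5: at line 7 remove [jrrl] add [idjk,ryzhw] -> 13 lines: arbj lzf vffg wnuuq cjogu zku phhzt jrv idjk ryzhw qtjm cbvn ljdh
Final line count: 13

Answer: 13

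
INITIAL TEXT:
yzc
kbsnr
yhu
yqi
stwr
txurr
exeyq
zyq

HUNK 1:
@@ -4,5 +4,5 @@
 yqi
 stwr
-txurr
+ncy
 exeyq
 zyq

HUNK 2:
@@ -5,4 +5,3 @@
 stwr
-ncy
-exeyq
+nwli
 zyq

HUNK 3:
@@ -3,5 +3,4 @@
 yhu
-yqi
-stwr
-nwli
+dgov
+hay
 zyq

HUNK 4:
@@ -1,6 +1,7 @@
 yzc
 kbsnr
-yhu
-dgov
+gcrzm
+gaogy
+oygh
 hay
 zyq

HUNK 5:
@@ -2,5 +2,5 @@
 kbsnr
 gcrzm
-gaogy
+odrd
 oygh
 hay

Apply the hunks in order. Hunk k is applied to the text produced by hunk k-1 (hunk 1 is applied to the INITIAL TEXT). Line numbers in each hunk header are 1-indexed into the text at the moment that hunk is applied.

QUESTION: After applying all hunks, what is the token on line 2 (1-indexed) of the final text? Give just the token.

Hunk 1: at line 4 remove [txurr] add [ncy] -> 8 lines: yzc kbsnr yhu yqi stwr ncy exeyq zyq
Hunk 2: at line 5 remove [ncy,exeyq] add [nwli] -> 7 lines: yzc kbsnr yhu yqi stwr nwli zyq
Hunk 3: at line 3 remove [yqi,stwr,nwli] add [dgov,hay] -> 6 lines: yzc kbsnr yhu dgov hay zyq
Hunk 4: at line 1 remove [yhu,dgov] add [gcrzm,gaogy,oygh] -> 7 lines: yzc kbsnr gcrzm gaogy oygh hay zyq
Hunk 5: at line 2 remove [gaogy] add [odrd] -> 7 lines: yzc kbsnr gcrzm odrd oygh hay zyq
Final line 2: kbsnr

Answer: kbsnr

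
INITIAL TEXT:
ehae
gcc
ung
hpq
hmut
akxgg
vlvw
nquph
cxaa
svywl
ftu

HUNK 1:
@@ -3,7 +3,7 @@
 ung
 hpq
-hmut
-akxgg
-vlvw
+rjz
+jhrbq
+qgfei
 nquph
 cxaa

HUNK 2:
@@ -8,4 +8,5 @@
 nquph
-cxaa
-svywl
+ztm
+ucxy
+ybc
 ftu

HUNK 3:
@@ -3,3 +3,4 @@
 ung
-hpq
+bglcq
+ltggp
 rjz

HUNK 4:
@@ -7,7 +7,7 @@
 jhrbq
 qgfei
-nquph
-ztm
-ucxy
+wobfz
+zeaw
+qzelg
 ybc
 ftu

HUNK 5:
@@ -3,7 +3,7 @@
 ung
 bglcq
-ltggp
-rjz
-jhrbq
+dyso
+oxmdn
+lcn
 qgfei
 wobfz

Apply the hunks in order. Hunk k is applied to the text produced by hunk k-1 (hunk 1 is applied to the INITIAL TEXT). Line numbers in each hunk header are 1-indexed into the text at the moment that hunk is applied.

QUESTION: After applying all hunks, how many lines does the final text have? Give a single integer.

Hunk 1: at line 3 remove [hmut,akxgg,vlvw] add [rjz,jhrbq,qgfei] -> 11 lines: ehae gcc ung hpq rjz jhrbq qgfei nquph cxaa svywl ftu
Hunk 2: at line 8 remove [cxaa,svywl] add [ztm,ucxy,ybc] -> 12 lines: ehae gcc ung hpq rjz jhrbq qgfei nquph ztm ucxy ybc ftu
Hunk 3: at line 3 remove [hpq] add [bglcq,ltggp] -> 13 lines: ehae gcc ung bglcq ltggp rjz jhrbq qgfei nquph ztm ucxy ybc ftu
Hunk 4: at line 7 remove [nquph,ztm,ucxy] add [wobfz,zeaw,qzelg] -> 13 lines: ehae gcc ung bglcq ltggp rjz jhrbq qgfei wobfz zeaw qzelg ybc ftu
Hunk 5: at line 3 remove [ltggp,rjz,jhrbq] add [dyso,oxmdn,lcn] -> 13 lines: ehae gcc ung bglcq dyso oxmdn lcn qgfei wobfz zeaw qzelg ybc ftu
Final line count: 13

Answer: 13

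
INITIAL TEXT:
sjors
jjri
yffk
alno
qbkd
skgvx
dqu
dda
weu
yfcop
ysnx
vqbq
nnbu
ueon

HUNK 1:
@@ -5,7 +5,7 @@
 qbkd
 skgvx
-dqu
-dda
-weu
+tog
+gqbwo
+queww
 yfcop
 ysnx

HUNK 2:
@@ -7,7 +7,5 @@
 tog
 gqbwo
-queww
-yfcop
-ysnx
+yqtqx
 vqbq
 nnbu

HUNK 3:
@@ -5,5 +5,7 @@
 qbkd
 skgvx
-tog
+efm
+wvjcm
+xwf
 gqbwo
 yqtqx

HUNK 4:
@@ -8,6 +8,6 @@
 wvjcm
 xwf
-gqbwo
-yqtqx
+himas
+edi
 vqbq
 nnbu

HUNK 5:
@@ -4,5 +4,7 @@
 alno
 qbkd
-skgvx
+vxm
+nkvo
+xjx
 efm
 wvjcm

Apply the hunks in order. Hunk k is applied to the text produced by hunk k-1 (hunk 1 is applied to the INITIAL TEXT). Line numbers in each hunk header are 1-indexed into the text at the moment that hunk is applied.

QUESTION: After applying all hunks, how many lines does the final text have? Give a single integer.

Hunk 1: at line 5 remove [dqu,dda,weu] add [tog,gqbwo,queww] -> 14 lines: sjors jjri yffk alno qbkd skgvx tog gqbwo queww yfcop ysnx vqbq nnbu ueon
Hunk 2: at line 7 remove [queww,yfcop,ysnx] add [yqtqx] -> 12 lines: sjors jjri yffk alno qbkd skgvx tog gqbwo yqtqx vqbq nnbu ueon
Hunk 3: at line 5 remove [tog] add [efm,wvjcm,xwf] -> 14 lines: sjors jjri yffk alno qbkd skgvx efm wvjcm xwf gqbwo yqtqx vqbq nnbu ueon
Hunk 4: at line 8 remove [gqbwo,yqtqx] add [himas,edi] -> 14 lines: sjors jjri yffk alno qbkd skgvx efm wvjcm xwf himas edi vqbq nnbu ueon
Hunk 5: at line 4 remove [skgvx] add [vxm,nkvo,xjx] -> 16 lines: sjors jjri yffk alno qbkd vxm nkvo xjx efm wvjcm xwf himas edi vqbq nnbu ueon
Final line count: 16

Answer: 16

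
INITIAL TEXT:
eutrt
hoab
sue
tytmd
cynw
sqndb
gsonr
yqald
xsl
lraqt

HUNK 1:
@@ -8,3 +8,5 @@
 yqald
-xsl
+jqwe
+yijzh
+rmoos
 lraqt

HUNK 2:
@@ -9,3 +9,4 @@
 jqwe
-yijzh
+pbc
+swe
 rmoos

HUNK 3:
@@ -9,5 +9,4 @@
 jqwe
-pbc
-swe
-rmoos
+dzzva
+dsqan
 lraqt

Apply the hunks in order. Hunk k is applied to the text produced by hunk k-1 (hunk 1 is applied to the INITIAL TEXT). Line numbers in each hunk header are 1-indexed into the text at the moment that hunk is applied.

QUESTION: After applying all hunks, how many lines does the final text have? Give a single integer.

Answer: 12

Derivation:
Hunk 1: at line 8 remove [xsl] add [jqwe,yijzh,rmoos] -> 12 lines: eutrt hoab sue tytmd cynw sqndb gsonr yqald jqwe yijzh rmoos lraqt
Hunk 2: at line 9 remove [yijzh] add [pbc,swe] -> 13 lines: eutrt hoab sue tytmd cynw sqndb gsonr yqald jqwe pbc swe rmoos lraqt
Hunk 3: at line 9 remove [pbc,swe,rmoos] add [dzzva,dsqan] -> 12 lines: eutrt hoab sue tytmd cynw sqndb gsonr yqald jqwe dzzva dsqan lraqt
Final line count: 12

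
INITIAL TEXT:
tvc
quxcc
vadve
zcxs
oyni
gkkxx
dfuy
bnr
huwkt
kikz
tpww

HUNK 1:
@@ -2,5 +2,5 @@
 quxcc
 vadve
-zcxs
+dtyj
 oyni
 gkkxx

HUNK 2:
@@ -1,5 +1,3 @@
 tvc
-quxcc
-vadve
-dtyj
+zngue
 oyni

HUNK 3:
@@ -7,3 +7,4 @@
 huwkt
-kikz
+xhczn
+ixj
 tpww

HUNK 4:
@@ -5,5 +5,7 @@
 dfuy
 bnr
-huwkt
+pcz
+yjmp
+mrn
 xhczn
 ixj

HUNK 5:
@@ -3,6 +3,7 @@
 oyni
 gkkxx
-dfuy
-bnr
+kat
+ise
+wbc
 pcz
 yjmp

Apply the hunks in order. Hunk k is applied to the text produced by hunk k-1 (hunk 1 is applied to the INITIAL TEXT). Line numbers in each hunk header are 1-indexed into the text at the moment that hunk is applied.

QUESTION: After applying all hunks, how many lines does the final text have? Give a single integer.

Answer: 13

Derivation:
Hunk 1: at line 2 remove [zcxs] add [dtyj] -> 11 lines: tvc quxcc vadve dtyj oyni gkkxx dfuy bnr huwkt kikz tpww
Hunk 2: at line 1 remove [quxcc,vadve,dtyj] add [zngue] -> 9 lines: tvc zngue oyni gkkxx dfuy bnr huwkt kikz tpww
Hunk 3: at line 7 remove [kikz] add [xhczn,ixj] -> 10 lines: tvc zngue oyni gkkxx dfuy bnr huwkt xhczn ixj tpww
Hunk 4: at line 5 remove [huwkt] add [pcz,yjmp,mrn] -> 12 lines: tvc zngue oyni gkkxx dfuy bnr pcz yjmp mrn xhczn ixj tpww
Hunk 5: at line 3 remove [dfuy,bnr] add [kat,ise,wbc] -> 13 lines: tvc zngue oyni gkkxx kat ise wbc pcz yjmp mrn xhczn ixj tpww
Final line count: 13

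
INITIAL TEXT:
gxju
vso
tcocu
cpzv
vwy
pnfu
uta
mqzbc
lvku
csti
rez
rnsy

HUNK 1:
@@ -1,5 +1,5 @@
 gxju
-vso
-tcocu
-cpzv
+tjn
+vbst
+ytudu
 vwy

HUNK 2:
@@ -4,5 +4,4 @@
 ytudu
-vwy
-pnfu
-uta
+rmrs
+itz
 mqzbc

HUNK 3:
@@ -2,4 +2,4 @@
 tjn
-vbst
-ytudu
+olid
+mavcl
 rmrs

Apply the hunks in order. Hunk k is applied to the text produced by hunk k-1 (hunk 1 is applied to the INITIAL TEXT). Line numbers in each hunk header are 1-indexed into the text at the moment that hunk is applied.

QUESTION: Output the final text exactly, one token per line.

Hunk 1: at line 1 remove [vso,tcocu,cpzv] add [tjn,vbst,ytudu] -> 12 lines: gxju tjn vbst ytudu vwy pnfu uta mqzbc lvku csti rez rnsy
Hunk 2: at line 4 remove [vwy,pnfu,uta] add [rmrs,itz] -> 11 lines: gxju tjn vbst ytudu rmrs itz mqzbc lvku csti rez rnsy
Hunk 3: at line 2 remove [vbst,ytudu] add [olid,mavcl] -> 11 lines: gxju tjn olid mavcl rmrs itz mqzbc lvku csti rez rnsy

Answer: gxju
tjn
olid
mavcl
rmrs
itz
mqzbc
lvku
csti
rez
rnsy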